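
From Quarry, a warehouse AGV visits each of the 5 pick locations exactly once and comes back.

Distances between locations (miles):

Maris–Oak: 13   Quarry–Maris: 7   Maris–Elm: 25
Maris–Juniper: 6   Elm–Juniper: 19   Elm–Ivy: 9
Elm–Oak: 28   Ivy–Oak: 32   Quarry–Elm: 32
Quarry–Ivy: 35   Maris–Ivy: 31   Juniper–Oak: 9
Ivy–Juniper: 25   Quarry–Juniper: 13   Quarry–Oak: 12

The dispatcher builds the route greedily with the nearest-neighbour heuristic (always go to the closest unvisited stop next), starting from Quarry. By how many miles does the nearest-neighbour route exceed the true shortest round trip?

The nearest-neighbour route is 9 miles longer than optimal.

Quarry: Maris=7, Oak=12, Juniper=13, Elm=32, Ivy=35 ⇒ Maris
Maris: Juniper=6, Oak=13, Elm=25, Ivy=31 ⇒ Juniper
Juniper: Oak=9, Elm=19, Ivy=25 ⇒ Oak
Oak: Elm=28, Ivy=32 ⇒ Elm
Elm: Ivy=9 ⇒ Ivy
NN route Quarry → Maris → Juniper → Oak → Elm → Ivy → Quarry costs 94.
Optimal: Quarry → Maris → Juniper → Elm → Ivy → Oak → Quarry costs 85 (by enumerating all 60 distinct tours).
Excess = 94 − 85 = 9.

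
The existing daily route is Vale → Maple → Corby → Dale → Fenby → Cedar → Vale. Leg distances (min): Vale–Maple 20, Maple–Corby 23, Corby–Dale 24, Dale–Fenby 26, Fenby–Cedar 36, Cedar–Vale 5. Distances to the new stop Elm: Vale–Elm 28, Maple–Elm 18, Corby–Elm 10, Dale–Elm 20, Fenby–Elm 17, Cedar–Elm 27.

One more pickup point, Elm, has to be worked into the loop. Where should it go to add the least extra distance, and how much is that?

Adding 5 min by placing Elm on the Maple–Corby leg.

Insertion cost between consecutive stops i–j is d(i,Elm) + d(Elm,j) − d(i,j):
  between Vale and Maple: 28 + 18 − 20 = 26
  between Maple and Corby: 18 + 10 − 23 = 5
  between Corby and Dale: 10 + 20 − 24 = 6
  between Dale and Fenby: 20 + 17 − 26 = 11
  between Fenby and Cedar: 17 + 27 − 36 = 8
  between Cedar and Vale: 27 + 28 − 5 = 50
Cheapest insertion is between Maple and Corby, adding 5.
New total = 134 + 5 = 139.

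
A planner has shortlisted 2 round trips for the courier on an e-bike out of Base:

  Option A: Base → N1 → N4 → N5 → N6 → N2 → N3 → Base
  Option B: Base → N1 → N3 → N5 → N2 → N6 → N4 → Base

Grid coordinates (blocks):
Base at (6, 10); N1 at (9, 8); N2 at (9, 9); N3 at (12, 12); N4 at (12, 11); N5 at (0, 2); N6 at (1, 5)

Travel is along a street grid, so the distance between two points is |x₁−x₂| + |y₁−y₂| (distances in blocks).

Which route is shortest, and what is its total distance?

Shortest is Option A, total 62 blocks.

Option A: 5 + 6 + 21 + 4 + 12 + 6 + 8 = 62
Option B: 5 + 7 + 22 + 16 + 12 + 17 + 7 = 86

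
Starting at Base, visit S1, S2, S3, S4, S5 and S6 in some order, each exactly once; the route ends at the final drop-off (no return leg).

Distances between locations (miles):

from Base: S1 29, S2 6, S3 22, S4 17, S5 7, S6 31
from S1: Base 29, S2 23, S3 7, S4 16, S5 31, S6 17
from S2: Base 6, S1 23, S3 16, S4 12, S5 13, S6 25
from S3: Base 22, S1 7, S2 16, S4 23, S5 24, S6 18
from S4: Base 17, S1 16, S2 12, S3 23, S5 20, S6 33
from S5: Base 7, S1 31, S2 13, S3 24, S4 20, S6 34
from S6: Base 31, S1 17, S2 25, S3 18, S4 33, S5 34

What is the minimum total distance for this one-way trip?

Shortest open route: 73 miles.

There are 6! = 720 possible orderings.
Base→S1→S2→S3→S4→S5→S6: 29+23+16+23+20+34 = 145
Base→S1→S2→S3→S4→S6→S5: 29+23+16+23+33+34 = 158
Base→S1→S2→S3→S5→S4→S6: 29+23+16+24+20+33 = 145
Base→S1→S2→S3→S5→S6→S4: 29+23+16+24+34+33 = 159
Base→S1→S2→S3→S6→S4→S5: 29+23+16+18+33+20 = 139
Base→S1→S2→S3→S6→S5→S4: 29+23+16+18+34+20 = 140
Base→S1→S2→S4→S3→S5→S6: 29+23+12+23+24+34 = 145
Base→S1→S2→S4→S3→S6→S5: 29+23+12+23+18+34 = 139
… (712 more)
Base→S5→S2→S4→S1→S3→S6: 7+13+12+16+7+18 = 73  ← best
The minimum is 73.
One shortest path: Base → S5 → S2 → S4 → S1 → S3 → S6.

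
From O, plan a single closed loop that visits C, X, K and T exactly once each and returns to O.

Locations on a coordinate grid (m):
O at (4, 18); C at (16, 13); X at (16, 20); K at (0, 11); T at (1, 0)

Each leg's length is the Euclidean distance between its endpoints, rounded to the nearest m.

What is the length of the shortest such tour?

Minimum total distance: 58 m.

There are 12 distinct closed tours to check (reversals are equivalent).
O-C-X-K-T-O: 13+7+18+11+18 = 67
O-C-X-T-K-O: 13+7+25+11+8 = 64
O-C-K-X-T-O: 13+16+18+25+18 = 90
O-C-K-T-X-O: 13+16+11+25+12 = 77
O-C-T-X-K-O: 13+20+25+18+8 = 84
O-C-T-K-X-O: 13+20+11+18+12 = 74
O-X-C-K-T-O: 12+7+16+11+18 = 64
O-X-C-T-K-O: 12+7+20+11+8 = 58
O-X-K-C-T-O: 12+18+16+20+18 = 84
O-X-T-C-K-O: 12+25+20+16+8 = 81
O-K-C-X-T-O: 8+16+7+25+18 = 74
O-K-X-C-T-O: 8+18+7+20+18 = 71
The minimum is 58.
One optimal route: O → X → C → T → K → O (or its reverse).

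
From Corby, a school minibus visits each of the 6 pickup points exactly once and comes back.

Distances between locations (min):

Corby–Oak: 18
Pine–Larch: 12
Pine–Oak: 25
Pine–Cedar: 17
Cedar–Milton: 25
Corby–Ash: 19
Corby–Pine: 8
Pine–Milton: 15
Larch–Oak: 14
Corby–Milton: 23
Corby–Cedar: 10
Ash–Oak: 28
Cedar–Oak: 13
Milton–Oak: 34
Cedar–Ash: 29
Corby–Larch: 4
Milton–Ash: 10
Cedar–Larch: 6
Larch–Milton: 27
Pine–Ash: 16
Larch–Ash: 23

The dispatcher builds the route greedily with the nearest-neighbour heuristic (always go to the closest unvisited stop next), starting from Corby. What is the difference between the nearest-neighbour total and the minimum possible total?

Excess over optimum: 8 min.

Corby: Larch=4, Pine=8, Cedar=10, Oak=18, Ash=19, Milton=23 ⇒ Larch
Larch: Cedar=6, Pine=12, Oak=14, Ash=23, Milton=27 ⇒ Cedar
Cedar: Oak=13, Pine=17, Milton=25, Ash=29 ⇒ Oak
Oak: Pine=25, Ash=28, Milton=34 ⇒ Pine
Pine: Milton=15, Ash=16 ⇒ Milton
Milton: Ash=10 ⇒ Ash
NN route Corby → Larch → Cedar → Oak → Pine → Milton → Ash → Corby costs 92.
Optimal: Corby → Pine → Milton → Ash → Oak → Cedar → Larch → Corby costs 84 (by enumerating all 360 distinct tours).
Excess = 92 − 84 = 8.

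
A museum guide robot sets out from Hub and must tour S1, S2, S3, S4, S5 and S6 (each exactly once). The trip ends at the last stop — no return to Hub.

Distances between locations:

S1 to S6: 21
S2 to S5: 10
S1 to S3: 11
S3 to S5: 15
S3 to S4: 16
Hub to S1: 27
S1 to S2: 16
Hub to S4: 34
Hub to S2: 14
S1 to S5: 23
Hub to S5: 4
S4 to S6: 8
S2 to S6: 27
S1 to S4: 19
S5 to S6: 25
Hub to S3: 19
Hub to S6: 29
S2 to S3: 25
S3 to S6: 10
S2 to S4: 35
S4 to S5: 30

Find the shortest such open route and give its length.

59 — the minimum one-way total.

There are 6! = 720 possible orderings.
Hub→S1→S2→S3→S4→S5→S6: 27+16+25+16+30+25 = 139
Hub→S1→S2→S3→S4→S6→S5: 27+16+25+16+8+25 = 117
Hub→S1→S2→S3→S5→S4→S6: 27+16+25+15+30+8 = 121
Hub→S1→S2→S3→S5→S6→S4: 27+16+25+15+25+8 = 116
Hub→S1→S2→S3→S6→S4→S5: 27+16+25+10+8+30 = 116
Hub→S1→S2→S3→S6→S5→S4: 27+16+25+10+25+30 = 133
Hub→S1→S2→S4→S3→S5→S6: 27+16+35+16+15+25 = 134
Hub→S1→S2→S4→S3→S6→S5: 27+16+35+16+10+25 = 129
… (712 more)
Hub→S5→S2→S1→S3→S6→S4: 4+10+16+11+10+8 = 59  ← best
The minimum is 59.
One shortest path: Hub → S5 → S2 → S1 → S3 → S6 → S4.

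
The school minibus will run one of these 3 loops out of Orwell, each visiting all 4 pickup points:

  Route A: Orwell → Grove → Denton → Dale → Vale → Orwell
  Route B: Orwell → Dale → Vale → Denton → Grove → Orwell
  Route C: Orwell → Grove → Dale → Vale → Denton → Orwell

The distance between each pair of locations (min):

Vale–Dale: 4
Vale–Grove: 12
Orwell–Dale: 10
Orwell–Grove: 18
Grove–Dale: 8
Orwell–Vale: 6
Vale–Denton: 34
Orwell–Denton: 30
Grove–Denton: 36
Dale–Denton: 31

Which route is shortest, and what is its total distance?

Shortest is Route C, total 94 min.

Route A: 18 + 36 + 31 + 4 + 6 = 95
Route B: 10 + 4 + 34 + 36 + 18 = 102
Route C: 18 + 8 + 4 + 34 + 30 = 94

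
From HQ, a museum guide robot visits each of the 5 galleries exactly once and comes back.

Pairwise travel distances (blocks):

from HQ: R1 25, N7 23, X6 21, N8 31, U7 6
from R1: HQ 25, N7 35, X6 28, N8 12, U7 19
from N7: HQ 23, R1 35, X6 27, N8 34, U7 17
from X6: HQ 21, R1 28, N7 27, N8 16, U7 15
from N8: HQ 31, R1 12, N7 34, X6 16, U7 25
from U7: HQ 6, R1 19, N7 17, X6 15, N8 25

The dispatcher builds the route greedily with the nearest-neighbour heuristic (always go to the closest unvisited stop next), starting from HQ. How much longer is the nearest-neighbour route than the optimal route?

From HQ: U7=6, X6=21, N7=23, R1=25, N8=31 → choose U7 (6).
From U7: X6=15, N7=17, R1=19, N8=25 → choose X6 (15).
From X6: N8=16, N7=27, R1=28 → choose N8 (16).
From N8: R1=12, N7=34 → choose R1 (12).
From R1: N7=35 → choose N7 (35).
NN route HQ → U7 → X6 → N8 → R1 → N7 → HQ costs 107.
Optimal: HQ → R1 → N8 → X6 → N7 → U7 → HQ costs 103 (by enumerating all 60 distinct tours).
Excess = 107 − 103 = 4.

The nearest-neighbour route is 4 blocks longer than optimal.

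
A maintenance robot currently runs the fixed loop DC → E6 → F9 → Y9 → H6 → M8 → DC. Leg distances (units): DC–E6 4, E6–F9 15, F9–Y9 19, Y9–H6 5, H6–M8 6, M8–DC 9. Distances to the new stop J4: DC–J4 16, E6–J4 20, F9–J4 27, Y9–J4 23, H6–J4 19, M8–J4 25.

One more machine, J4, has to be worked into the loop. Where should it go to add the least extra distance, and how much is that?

Insertion cost between consecutive stops i–j is d(i,J4) + d(J4,j) − d(i,j):
  between DC and E6: 16 + 20 − 4 = 32
  between E6 and F9: 20 + 27 − 15 = 32
  between F9 and Y9: 27 + 23 − 19 = 31
  between Y9 and H6: 23 + 19 − 5 = 37
  between H6 and M8: 19 + 25 − 6 = 38
  between M8 and DC: 25 + 16 − 9 = 32
Cheapest insertion is between F9 and Y9, adding 31.
New total = 58 + 31 = 89.

+31 — insert J4 between F9 and Y9.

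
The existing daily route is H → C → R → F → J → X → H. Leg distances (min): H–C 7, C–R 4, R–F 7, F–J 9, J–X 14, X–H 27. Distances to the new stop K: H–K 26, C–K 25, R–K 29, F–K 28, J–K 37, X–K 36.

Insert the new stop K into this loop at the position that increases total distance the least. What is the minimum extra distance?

Minimum extra distance: 35 min, inserting K between X and H.

Insertion cost between consecutive stops i–j is d(i,K) + d(K,j) − d(i,j):
  between H and C: 26 + 25 − 7 = 44
  between C and R: 25 + 29 − 4 = 50
  between R and F: 29 + 28 − 7 = 50
  between F and J: 28 + 37 − 9 = 56
  between J and X: 37 + 36 − 14 = 59
  between X and H: 36 + 26 − 27 = 35
Cheapest insertion is between X and H, adding 35.
New total = 68 + 35 = 103.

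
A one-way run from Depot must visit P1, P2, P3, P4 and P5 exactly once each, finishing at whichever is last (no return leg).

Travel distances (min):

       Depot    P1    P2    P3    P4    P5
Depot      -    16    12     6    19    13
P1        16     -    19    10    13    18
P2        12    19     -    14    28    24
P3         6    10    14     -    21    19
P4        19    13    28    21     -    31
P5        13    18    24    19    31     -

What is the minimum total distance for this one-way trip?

Minimum one-way distance = 74 min.

There are 5! = 120 possible orderings.
Depot - P1 - P2 - P3 - P4 - P5: 16+19+14+21+31 = 101
Depot - P1 - P2 - P3 - P5 - P4: 16+19+14+19+31 = 99
Depot - P1 - P2 - P4 - P3 - P5: 16+19+28+21+19 = 103
Depot - P1 - P2 - P4 - P5 - P3: 16+19+28+31+19 = 113
Depot - P1 - P2 - P5 - P3 - P4: 16+19+24+19+21 = 99
Depot - P1 - P2 - P5 - P4 - P3: 16+19+24+31+21 = 111
Depot - P1 - P3 - P2 - P4 - P5: 16+10+14+28+31 = 99
Depot - P1 - P3 - P2 - P5 - P4: 16+10+14+24+31 = 95
Depot - P1 - P3 - P4 - P2 - P5: 16+10+21+28+24 = 99
Depot - P1 - P3 - P4 - P5 - P2: 16+10+21+31+24 = 102
Depot - P1 - P3 - P5 - P2 - P4: 16+10+19+24+28 = 97
Depot - P1 - P3 - P5 - P4 - P2: 16+10+19+31+28 = 104
Depot - P1 - P4 - P2 - P3 - P5: 16+13+28+14+19 = 90
Depot - P1 - P4 - P2 - P5 - P3: 16+13+28+24+19 = 100
… (106 more)
Depot - P5 - P2 - P3 - P1 - P4: 13+24+14+10+13 = 74  ← best
The minimum is 74.
One shortest path: Depot → P5 → P2 → P3 → P1 → P4.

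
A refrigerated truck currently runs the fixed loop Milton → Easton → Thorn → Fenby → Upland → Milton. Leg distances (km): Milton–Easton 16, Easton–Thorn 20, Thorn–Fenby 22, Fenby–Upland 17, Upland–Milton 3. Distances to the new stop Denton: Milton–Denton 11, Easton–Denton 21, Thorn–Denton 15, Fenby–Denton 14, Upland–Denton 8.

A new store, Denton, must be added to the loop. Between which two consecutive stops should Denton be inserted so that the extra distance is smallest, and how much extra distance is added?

Insertion cost between consecutive stops i–j is d(i,Denton) + d(Denton,j) − d(i,j):
  between Milton and Easton: 11 + 21 − 16 = 16
  between Easton and Thorn: 21 + 15 − 20 = 16
  between Thorn and Fenby: 15 + 14 − 22 = 7
  between Fenby and Upland: 14 + 8 − 17 = 5
  between Upland and Milton: 8 + 11 − 3 = 16
Cheapest insertion is between Fenby and Upland, adding 5.
New total = 78 + 5 = 83.

Adding 5 km by placing Denton on the Fenby–Upland leg.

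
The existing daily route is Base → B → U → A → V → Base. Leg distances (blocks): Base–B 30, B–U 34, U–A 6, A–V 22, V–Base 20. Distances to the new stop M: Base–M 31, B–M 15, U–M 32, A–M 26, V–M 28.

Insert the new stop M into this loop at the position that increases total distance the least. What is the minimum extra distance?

Insertion cost between consecutive stops i–j is d(i,M) + d(M,j) − d(i,j):
  between Base and B: 31 + 15 − 30 = 16
  between B and U: 15 + 32 − 34 = 13
  between U and A: 32 + 26 − 6 = 52
  between A and V: 26 + 28 − 22 = 32
  between V and Base: 28 + 31 − 20 = 39
Cheapest insertion is between B and U, adding 13.
New total = 112 + 13 = 125.

Adding 13 blocks by placing M on the B–U leg.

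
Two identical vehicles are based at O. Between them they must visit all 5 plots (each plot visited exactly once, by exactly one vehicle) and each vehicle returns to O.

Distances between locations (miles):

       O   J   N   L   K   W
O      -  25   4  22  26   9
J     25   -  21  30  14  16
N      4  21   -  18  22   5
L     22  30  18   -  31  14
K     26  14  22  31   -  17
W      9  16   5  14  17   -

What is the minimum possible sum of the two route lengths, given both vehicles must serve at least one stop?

Try each way of splitting the stops between the two vehicles (each non-empty) and, for each split, find the best tour for each vehicle:
  {J} + {N, L, K, W}: 50 + 79 = 129
  {N} + {J, L, K, W}: 8 + 92 = 100
  {J, N} + {L, K, W}: 50 + 79 = 129
  {L} + {J, N, K, W}: 44 + 65 = 109
  {J, L} + {N, K, W}: 77 + 52 = 129
  {N, L} + {J, K, W}: 44 + 65 = 109
  … (15 splits in total)
Best: vehicle 1 O → N → O = 8; vehicle 2 O → J → K → W → L → O = 92; combined 100.

100 miles — the smallest possible combined total.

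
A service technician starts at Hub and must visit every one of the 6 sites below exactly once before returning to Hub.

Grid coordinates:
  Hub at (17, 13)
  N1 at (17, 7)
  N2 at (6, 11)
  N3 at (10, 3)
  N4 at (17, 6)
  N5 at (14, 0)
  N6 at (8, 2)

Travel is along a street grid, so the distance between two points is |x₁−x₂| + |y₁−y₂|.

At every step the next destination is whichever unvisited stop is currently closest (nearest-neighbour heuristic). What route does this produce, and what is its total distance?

Nearest-neighbour total = 50; route Hub → N1 → N4 → N5 → N3 → N6 → N2 → Hub.

At Hub the remaining stops are N1 6, N4 7, N2 13, N5 16, N3 17, N6 20; go to N1.
At N1 the remaining stops are N4 1, N5 10, N3 11, N6 14, N2 15; go to N4.
At N4 the remaining stops are N5 9, N3 10, N6 13, N2 16; go to N5.
At N5 the remaining stops are N3 7, N6 8, N2 19; go to N3.
At N3 the remaining stops are N6 3, N2 12; go to N6.
At N6 the remaining stops are N2 11; go to N2.
Return N2→Hub: 13.
Total = 6 + 1 + 9 + 7 + 3 + 11 + 13 = 50.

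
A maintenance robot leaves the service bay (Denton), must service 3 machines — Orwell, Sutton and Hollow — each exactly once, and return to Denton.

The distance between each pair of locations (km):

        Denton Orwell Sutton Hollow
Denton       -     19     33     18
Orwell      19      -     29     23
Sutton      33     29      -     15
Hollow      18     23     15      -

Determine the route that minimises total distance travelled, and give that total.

81 km — the shortest possible round trip.

Denton-Orwell-Sutton-Hollow-Denton: 19+29+15+18 = 81
Denton-Orwell-Hollow-Sutton-Denton: 19+23+15+33 = 90
Denton-Sutton-Orwell-Hollow-Denton: 33+29+23+18 = 103
The minimum is 81.
One optimal route: Denton → Orwell → Sutton → Hollow → Denton (or its reverse).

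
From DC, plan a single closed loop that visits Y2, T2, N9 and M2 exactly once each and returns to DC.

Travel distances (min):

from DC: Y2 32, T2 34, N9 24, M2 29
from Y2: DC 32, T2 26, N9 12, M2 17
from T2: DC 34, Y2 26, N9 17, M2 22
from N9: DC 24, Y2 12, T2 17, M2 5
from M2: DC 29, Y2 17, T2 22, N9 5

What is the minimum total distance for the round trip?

Minimum total distance: 105 min.

There are 12 distinct closed tours to check (reversals are equivalent).
DC→Y2→T2→N9→M2→DC: 32+26+17+5+29 = 109
DC→Y2→T2→M2→N9→DC: 32+26+22+5+24 = 109
DC→Y2→N9→T2→M2→DC: 32+12+17+22+29 = 112
DC→Y2→N9→M2→T2→DC: 32+12+5+22+34 = 105
DC→Y2→M2→T2→N9→DC: 32+17+22+17+24 = 112
DC→Y2→M2→N9→T2→DC: 32+17+5+17+34 = 105
DC→T2→Y2→N9→M2→DC: 34+26+12+5+29 = 106
DC→T2→Y2→M2→N9→DC: 34+26+17+5+24 = 106
DC→T2→N9→Y2→M2→DC: 34+17+12+17+29 = 109
DC→T2→M2→Y2→N9→DC: 34+22+17+12+24 = 109
DC→N9→Y2→T2→M2→DC: 24+12+26+22+29 = 113
DC→N9→T2→Y2→M2→DC: 24+17+26+17+29 = 113
The minimum is 105.
One optimal route: DC → Y2 → N9 → M2 → T2 → DC (or its reverse).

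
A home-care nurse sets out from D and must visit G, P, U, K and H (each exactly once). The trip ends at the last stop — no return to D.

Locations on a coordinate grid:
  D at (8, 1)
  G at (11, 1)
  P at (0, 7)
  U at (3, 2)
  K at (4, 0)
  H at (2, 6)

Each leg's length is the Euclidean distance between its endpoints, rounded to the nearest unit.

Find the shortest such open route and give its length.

There are 5! = 120 possible orderings.
D → G → P → U → K → H: 3+13+6+2+6 = 30
D → G → P → U → H → K: 3+13+6+4+6 = 32
D → G → P → K → U → H: 3+13+8+2+4 = 30
D → G → P → K → H → U: 3+13+8+6+4 = 34
D → G → P → H → U → K: 3+13+2+4+2 = 24
D → G → P → H → K → U: 3+13+2+6+2 = 26
D → G → U → P → K → H: 3+8+6+8+6 = 31
D → G → U → P → H → K: 3+8+6+2+6 = 25
D → G → U → K → P → H: 3+8+2+8+2 = 23
D → G → U → K → H → P: 3+8+2+6+2 = 21
D → G → U → H → P → K: 3+8+4+2+8 = 25
D → G → U → H → K → P: 3+8+4+6+8 = 29
D → G → K → P → U → H: 3+7+8+6+4 = 28
D → G → K → P → H → U: 3+7+8+2+4 = 24
… (106 more)
D → G → K → U → H → P: 3+7+2+4+2 = 18  ← best
The minimum is 18.
One shortest path: D → G → K → U → H → P.

18 — the minimum one-way total.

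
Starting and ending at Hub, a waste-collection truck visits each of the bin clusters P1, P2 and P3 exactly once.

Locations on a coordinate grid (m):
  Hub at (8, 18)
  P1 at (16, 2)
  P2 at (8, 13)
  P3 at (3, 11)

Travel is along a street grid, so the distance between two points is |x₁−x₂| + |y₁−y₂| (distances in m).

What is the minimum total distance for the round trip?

Shortest round trip = 58 m.

With 3 stops there are 3!/2 = 3 distinct round trips (a route and its reverse cost the same).
Hub → P1 → P2 → P3 → Hub: 24+19+7+12 = 62
Hub → P1 → P3 → P2 → Hub: 24+22+7+5 = 58
Hub → P2 → P1 → P3 → Hub: 5+19+22+12 = 58
The minimum is 58.
One optimal route: Hub → P1 → P3 → P2 → Hub (or its reverse).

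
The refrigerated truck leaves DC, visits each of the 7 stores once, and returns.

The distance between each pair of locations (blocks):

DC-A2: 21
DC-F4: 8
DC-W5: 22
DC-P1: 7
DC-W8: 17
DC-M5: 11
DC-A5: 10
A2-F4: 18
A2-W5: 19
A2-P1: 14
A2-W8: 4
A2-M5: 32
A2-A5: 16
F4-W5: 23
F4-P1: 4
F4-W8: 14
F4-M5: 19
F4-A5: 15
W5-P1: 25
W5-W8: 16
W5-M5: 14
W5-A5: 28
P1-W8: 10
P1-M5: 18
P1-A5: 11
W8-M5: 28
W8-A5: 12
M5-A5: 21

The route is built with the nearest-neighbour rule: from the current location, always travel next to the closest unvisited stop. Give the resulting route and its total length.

Total distance 102 blocks via the nearest-neighbour route DC → P1 → F4 → W8 → A2 → A5 → M5 → W5 → DC.

At DC the remaining stops are P1 7, F4 8, A5 10, M5 11, W8 17, A2 21, W5 22; go to P1.
At P1 the remaining stops are F4 4, W8 10, A5 11, A2 14, M5 18, W5 25; go to F4.
At F4 the remaining stops are W8 14, A5 15, A2 18, M5 19, W5 23; go to W8.
At W8 the remaining stops are A2 4, A5 12, W5 16, M5 28; go to A2.
At A2 the remaining stops are A5 16, W5 19, M5 32; go to A5.
At A5 the remaining stops are M5 21, W5 28; go to M5.
At M5 the remaining stops are W5 14; go to W5.
Return W5→DC: 22.
Total = 7 + 4 + 14 + 4 + 16 + 21 + 14 + 22 = 102.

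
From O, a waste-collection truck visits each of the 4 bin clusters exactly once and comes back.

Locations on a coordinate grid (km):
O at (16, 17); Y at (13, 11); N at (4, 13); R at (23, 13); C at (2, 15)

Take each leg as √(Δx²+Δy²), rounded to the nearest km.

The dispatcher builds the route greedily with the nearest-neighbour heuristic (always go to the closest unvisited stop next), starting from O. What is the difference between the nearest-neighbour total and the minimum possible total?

Excess over optimum: 4 km.

O: Y=7, R=8, N=13, C=14 ⇒ Y
Y: N=9, R=10, C=12 ⇒ N
N: C=3, R=19 ⇒ C
C: R=21 ⇒ R
NN route O → Y → N → C → R → O costs 48.
Optimal: O → R → Y → N → C → O costs 44 (by enumerating all 12 distinct tours).
Excess = 48 − 44 = 4.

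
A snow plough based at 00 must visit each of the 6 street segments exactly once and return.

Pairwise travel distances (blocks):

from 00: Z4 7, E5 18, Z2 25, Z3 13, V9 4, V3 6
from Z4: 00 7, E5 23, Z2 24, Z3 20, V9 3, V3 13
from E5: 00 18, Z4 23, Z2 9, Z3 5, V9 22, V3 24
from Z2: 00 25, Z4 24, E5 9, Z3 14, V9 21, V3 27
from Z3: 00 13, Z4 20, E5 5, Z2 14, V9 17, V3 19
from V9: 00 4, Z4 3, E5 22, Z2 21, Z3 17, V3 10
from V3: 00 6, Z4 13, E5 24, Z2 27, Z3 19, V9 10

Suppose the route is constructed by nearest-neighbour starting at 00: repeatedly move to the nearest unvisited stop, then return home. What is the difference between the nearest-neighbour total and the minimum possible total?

Excess over optimum: 8 blocks.

From 00: V9=4, V3=6, Z4=7, Z3=13, E5=18, Z2=25 → choose V9 (4).
From V9: Z4=3, V3=10, Z3=17, Z2=21, E5=22 → choose Z4 (3).
From Z4: V3=13, Z3=20, E5=23, Z2=24 → choose V3 (13).
From V3: Z3=19, E5=24, Z2=27 → choose Z3 (19).
From Z3: E5=5, Z2=14 → choose E5 (5).
From E5: Z2=9 → choose Z2 (9).
NN route 00 → V9 → Z4 → V3 → Z3 → E5 → Z2 → 00 costs 78.
Optimal: 00 → Z4 → V9 → Z2 → E5 → Z3 → V3 → 00 costs 70 (by enumerating all 360 distinct tours).
Excess = 78 − 70 = 8.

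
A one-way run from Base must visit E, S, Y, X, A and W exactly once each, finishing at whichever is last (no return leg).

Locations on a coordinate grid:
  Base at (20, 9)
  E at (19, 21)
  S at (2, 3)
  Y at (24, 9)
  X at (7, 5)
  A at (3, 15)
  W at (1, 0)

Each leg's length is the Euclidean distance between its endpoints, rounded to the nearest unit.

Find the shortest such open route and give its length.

Minimum one-way distance = 53.

There are 6! = 720 possible orderings.
Base - E - S - Y - X - A - W: 12+25+23+17+11+15 = 103
Base - E - S - Y - X - W - A: 12+25+23+17+8+15 = 100
Base - E - S - Y - A - X - W: 12+25+23+22+11+8 = 101
Base - E - S - Y - A - W - X: 12+25+23+22+15+8 = 105
Base - E - S - Y - W - X - A: 12+25+23+25+8+11 = 104
Base - E - S - Y - W - A - X: 12+25+23+25+15+11 = 111
Base - E - S - X - Y - A - W: 12+25+5+17+22+15 = 96
Base - E - S - X - Y - W - A: 12+25+5+17+25+15 = 99
… (712 more)
Base - Y - E - A - X - S - W: 4+13+17+11+5+3 = 53  ← best
The minimum is 53.
One shortest path: Base → Y → E → A → X → S → W.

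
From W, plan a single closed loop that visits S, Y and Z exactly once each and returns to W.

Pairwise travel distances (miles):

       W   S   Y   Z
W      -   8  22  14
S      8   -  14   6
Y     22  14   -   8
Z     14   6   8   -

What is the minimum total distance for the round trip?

With 3 stops there are 3!/2 = 3 distinct round trips (a route and its reverse cost the same).
W→S→Y→Z→W: 8+14+8+14 = 44
W→S→Z→Y→W: 8+6+8+22 = 44
W→Y→S→Z→W: 22+14+6+14 = 56
The minimum is 44.
One optimal route: W → S → Y → Z → W (or its reverse).

Minimum total distance: 44 miles.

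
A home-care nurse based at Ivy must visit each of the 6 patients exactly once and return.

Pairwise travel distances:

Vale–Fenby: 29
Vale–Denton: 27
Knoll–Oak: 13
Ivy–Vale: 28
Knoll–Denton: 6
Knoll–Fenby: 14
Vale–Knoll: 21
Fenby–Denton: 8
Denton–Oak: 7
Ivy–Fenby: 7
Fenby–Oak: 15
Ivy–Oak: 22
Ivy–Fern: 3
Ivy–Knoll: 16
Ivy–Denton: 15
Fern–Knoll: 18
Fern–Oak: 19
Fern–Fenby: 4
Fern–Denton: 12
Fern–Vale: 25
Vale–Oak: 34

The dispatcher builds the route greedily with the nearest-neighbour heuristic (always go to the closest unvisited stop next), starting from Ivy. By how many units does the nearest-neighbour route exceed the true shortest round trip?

From Ivy: Fern=3, Fenby=7, Denton=15, Knoll=16, Oak=22, Vale=28 → choose Fern (3).
From Fern: Fenby=4, Denton=12, Knoll=18, Oak=19, Vale=25 → choose Fenby (4).
From Fenby: Denton=8, Knoll=14, Oak=15, Vale=29 → choose Denton (8).
From Denton: Knoll=6, Oak=7, Vale=27 → choose Knoll (6).
From Knoll: Oak=13, Vale=21 → choose Oak (13).
From Oak: Vale=34 → choose Vale (34).
NN route Ivy → Fern → Fenby → Denton → Knoll → Oak → Vale → Ivy costs 96.
Optimal: Ivy → Fern → Vale → Knoll → Denton → Oak → Fenby → Ivy costs 84 (by enumerating all 360 distinct tours).
Excess = 96 − 84 = 12.

The nearest-neighbour route is 12 longer than optimal.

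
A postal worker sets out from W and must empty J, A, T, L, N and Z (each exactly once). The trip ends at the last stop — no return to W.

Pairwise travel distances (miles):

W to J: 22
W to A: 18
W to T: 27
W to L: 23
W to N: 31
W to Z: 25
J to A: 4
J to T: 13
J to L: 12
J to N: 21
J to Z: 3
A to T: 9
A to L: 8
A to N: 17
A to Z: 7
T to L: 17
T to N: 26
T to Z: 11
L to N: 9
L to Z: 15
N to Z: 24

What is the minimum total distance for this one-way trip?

Shortest open route: 62 miles.

There are 6! = 720 possible orderings.
W→J→A→T→L→N→Z: 22+4+9+17+9+24 = 85
W→J→A→T→L→Z→N: 22+4+9+17+15+24 = 91
W→J→A→T→N→L→Z: 22+4+9+26+9+15 = 85
W→J→A→T→N→Z→L: 22+4+9+26+24+15 = 100
W→J→A→T→Z→L→N: 22+4+9+11+15+9 = 70
W→J→A→T→Z→N→L: 22+4+9+11+24+9 = 79
W→J→A→L→T→N→Z: 22+4+8+17+26+24 = 101
W→J→A→L→T→Z→N: 22+4+8+17+11+24 = 86
… (712 more)
W→J→Z→T→A→L→N: 22+3+11+9+8+9 = 62  ← best
The minimum is 62.
One shortest path: W → J → Z → T → A → L → N.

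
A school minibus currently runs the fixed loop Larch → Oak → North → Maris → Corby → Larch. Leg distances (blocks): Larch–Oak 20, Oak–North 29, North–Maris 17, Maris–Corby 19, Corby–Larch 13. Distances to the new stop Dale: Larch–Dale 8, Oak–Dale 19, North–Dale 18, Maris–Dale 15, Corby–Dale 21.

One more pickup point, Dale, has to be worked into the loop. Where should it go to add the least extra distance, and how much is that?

Insertion cost between consecutive stops i–j is d(i,Dale) + d(Dale,j) − d(i,j):
  between Larch and Oak: 8 + 19 − 20 = 7
  between Oak and North: 19 + 18 − 29 = 8
  between North and Maris: 18 + 15 − 17 = 16
  between Maris and Corby: 15 + 21 − 19 = 17
  between Corby and Larch: 21 + 8 − 13 = 16
Cheapest insertion is between Larch and Oak, adding 7.
New total = 98 + 7 = 105.

Minimum extra distance: 7 blocks, inserting Dale between Larch and Oak.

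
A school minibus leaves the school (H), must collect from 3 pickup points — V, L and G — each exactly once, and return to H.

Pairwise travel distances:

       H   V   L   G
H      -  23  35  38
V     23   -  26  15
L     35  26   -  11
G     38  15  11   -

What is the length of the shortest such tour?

84 — the shortest possible round trip.

With 3 stops there are 3!/2 = 3 distinct round trips (a route and its reverse cost the same).
H → V → L → G → H: 23+26+11+38 = 98
H → V → G → L → H: 23+15+11+35 = 84
H → L → V → G → H: 35+26+15+38 = 114
The minimum is 84.
One optimal route: H → V → G → L → H (or its reverse).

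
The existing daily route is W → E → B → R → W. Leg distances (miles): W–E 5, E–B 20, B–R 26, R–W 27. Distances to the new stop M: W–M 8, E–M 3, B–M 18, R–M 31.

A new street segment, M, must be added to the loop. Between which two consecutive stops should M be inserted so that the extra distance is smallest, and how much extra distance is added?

Insertion cost between consecutive stops i–j is d(i,M) + d(M,j) − d(i,j):
  between W and E: 8 + 3 − 5 = 6
  between E and B: 3 + 18 − 20 = 1
  between B and R: 18 + 31 − 26 = 23
  between R and W: 31 + 8 − 27 = 12
Cheapest insertion is between E and B, adding 1.
New total = 78 + 1 = 79.

Minimum extra distance: 1 miles, inserting M between E and B.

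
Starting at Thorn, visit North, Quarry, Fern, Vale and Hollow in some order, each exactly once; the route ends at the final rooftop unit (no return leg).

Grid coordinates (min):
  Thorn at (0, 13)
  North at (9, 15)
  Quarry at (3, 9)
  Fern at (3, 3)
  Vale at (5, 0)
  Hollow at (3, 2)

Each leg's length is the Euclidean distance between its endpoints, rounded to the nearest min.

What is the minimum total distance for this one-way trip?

27 min — the minimum one-way total.

There are 5! = 120 possible orderings.
Thorn - North - Quarry - Fern - Vale - Hollow: 9+8+6+4+3 = 30
Thorn - North - Quarry - Fern - Hollow - Vale: 9+8+6+1+3 = 27
Thorn - North - Quarry - Vale - Fern - Hollow: 9+8+9+4+1 = 31
Thorn - North - Quarry - Vale - Hollow - Fern: 9+8+9+3+1 = 30
Thorn - North - Quarry - Hollow - Fern - Vale: 9+8+7+1+4 = 29
Thorn - North - Quarry - Hollow - Vale - Fern: 9+8+7+3+4 = 31
Thorn - North - Fern - Quarry - Vale - Hollow: 9+13+6+9+3 = 40
Thorn - North - Fern - Quarry - Hollow - Vale: 9+13+6+7+3 = 38
Thorn - North - Fern - Vale - Quarry - Hollow: 9+13+4+9+7 = 42
Thorn - North - Fern - Vale - Hollow - Quarry: 9+13+4+3+7 = 36
Thorn - North - Fern - Hollow - Quarry - Vale: 9+13+1+7+9 = 39
Thorn - North - Fern - Hollow - Vale - Quarry: 9+13+1+3+9 = 35
Thorn - North - Vale - Quarry - Fern - Hollow: 9+16+9+6+1 = 41
Thorn - North - Vale - Quarry - Hollow - Fern: 9+16+9+7+1 = 42
… (106 more)
The minimum is 27.
One shortest path: Thorn → North → Quarry → Fern → Hollow → Vale.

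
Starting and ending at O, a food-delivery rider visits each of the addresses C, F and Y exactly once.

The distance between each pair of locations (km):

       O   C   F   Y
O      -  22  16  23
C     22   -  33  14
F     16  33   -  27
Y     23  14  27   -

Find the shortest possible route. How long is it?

With 3 stops there are 3!/2 = 3 distinct round trips (a route and its reverse cost the same).
O-C-F-Y-O: 22+33+27+23 = 105
O-C-Y-F-O: 22+14+27+16 = 79
O-F-C-Y-O: 16+33+14+23 = 86
The minimum is 79.
One optimal route: O → C → Y → F → O (or its reverse).

Minimum total distance: 79 km.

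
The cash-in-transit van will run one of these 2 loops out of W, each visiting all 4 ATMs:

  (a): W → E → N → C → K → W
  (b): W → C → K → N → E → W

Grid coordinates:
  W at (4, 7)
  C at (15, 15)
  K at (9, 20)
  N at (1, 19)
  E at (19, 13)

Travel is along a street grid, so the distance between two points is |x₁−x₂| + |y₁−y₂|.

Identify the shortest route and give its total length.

Shortest is (b), total 84.

(a): 21 + 24 + 18 + 11 + 18 = 92
(b): 19 + 11 + 9 + 24 + 21 = 84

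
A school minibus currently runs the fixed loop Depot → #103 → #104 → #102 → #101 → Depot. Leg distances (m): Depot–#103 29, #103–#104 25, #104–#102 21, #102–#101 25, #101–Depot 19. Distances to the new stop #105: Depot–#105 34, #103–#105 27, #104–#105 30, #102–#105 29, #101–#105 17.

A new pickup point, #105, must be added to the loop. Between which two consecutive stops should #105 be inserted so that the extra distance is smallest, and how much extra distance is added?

Minimum extra distance: 21 m, inserting #105 between #102 and #101.

Insertion cost between consecutive stops i–j is d(i,#105) + d(#105,j) − d(i,j):
  between Depot and #103: 34 + 27 − 29 = 32
  between #103 and #104: 27 + 30 − 25 = 32
  between #104 and #102: 30 + 29 − 21 = 38
  between #102 and #101: 29 + 17 − 25 = 21
  between #101 and Depot: 17 + 34 − 19 = 32
Cheapest insertion is between #102 and #101, adding 21.
New total = 119 + 21 = 140.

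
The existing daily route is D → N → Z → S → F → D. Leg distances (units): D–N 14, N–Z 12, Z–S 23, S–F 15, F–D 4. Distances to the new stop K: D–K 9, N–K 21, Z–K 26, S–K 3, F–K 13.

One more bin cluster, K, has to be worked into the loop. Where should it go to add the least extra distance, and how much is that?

Minimum extra distance: 1, inserting K between S and F.

Insertion cost between consecutive stops i–j is d(i,K) + d(K,j) − d(i,j):
  between D and N: 9 + 21 − 14 = 16
  between N and Z: 21 + 26 − 12 = 35
  between Z and S: 26 + 3 − 23 = 6
  between S and F: 3 + 13 − 15 = 1
  between F and D: 13 + 9 − 4 = 18
Cheapest insertion is between S and F, adding 1.
New total = 68 + 1 = 69.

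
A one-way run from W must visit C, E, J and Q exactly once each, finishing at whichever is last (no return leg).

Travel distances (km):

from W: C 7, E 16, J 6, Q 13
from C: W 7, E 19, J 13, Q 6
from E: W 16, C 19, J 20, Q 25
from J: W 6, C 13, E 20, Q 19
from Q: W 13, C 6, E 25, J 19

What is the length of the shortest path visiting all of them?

There are 4! = 24 possible orderings.
W→C→E→J→Q: 7+19+20+19 = 65
W→C→E→Q→J: 7+19+25+19 = 70
W→C→J→E→Q: 7+13+20+25 = 65
W→C→J→Q→E: 7+13+19+25 = 64
W→C→Q→E→J: 7+6+25+20 = 58
W→C→Q→J→E: 7+6+19+20 = 52
W→E→C→J→Q: 16+19+13+19 = 67
W→E→C→Q→J: 16+19+6+19 = 60
W→E→J→C→Q: 16+20+13+6 = 55
W→E→J→Q→C: 16+20+19+6 = 61
W→E→Q→C→J: 16+25+6+13 = 60
W→E→Q→J→C: 16+25+19+13 = 73
W→J→C→E→Q: 6+13+19+25 = 63
W→J→C→Q→E: 6+13+6+25 = 50
… (10 more)
The minimum is 50.
One shortest path: W → J → C → Q → E.

50 km — the minimum one-way total.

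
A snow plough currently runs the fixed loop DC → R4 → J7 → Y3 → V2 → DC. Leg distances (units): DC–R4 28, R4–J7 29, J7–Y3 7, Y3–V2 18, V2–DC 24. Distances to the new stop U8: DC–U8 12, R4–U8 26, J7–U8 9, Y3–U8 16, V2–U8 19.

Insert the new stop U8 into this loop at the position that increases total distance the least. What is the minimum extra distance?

Adding 6 by placing U8 on the R4–J7 leg.

Insertion cost between consecutive stops i–j is d(i,U8) + d(U8,j) − d(i,j):
  between DC and R4: 12 + 26 − 28 = 10
  between R4 and J7: 26 + 9 − 29 = 6
  between J7 and Y3: 9 + 16 − 7 = 18
  between Y3 and V2: 16 + 19 − 18 = 17
  between V2 and DC: 19 + 12 − 24 = 7
Cheapest insertion is between R4 and J7, adding 6.
New total = 106 + 6 = 112.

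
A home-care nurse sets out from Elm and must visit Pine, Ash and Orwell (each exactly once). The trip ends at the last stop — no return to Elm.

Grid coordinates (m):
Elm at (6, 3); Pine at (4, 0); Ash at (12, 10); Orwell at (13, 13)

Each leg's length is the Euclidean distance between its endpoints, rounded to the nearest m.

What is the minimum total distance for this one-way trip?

Minimum one-way distance = 20 m.

There are 3! = 6 possible orderings.
Elm→Pine→Ash→Orwell: 4+13+3 = 20
Elm→Pine→Orwell→Ash: 4+16+3 = 23
Elm→Ash→Pine→Orwell: 9+13+16 = 38
Elm→Ash→Orwell→Pine: 9+3+16 = 28
Elm→Orwell→Pine→Ash: 12+16+13 = 41
Elm→Orwell→Ash→Pine: 12+3+13 = 28
The minimum is 20.
One shortest path: Elm → Pine → Ash → Orwell.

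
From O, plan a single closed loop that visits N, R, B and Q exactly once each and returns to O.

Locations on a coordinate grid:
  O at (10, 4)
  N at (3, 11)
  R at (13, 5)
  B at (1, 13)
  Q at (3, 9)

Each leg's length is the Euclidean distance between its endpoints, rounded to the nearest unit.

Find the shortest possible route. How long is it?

Minimum total distance: 31.

O → N → R → B → Q → O: 10+12+14+4+9 = 49
O → N → R → Q → B → O: 10+12+11+4+13 = 50
O → N → B → R → Q → O: 10+3+14+11+9 = 47
O → N → B → Q → R → O: 10+3+4+11+3 = 31
O → N → Q → R → B → O: 10+2+11+14+13 = 50
O → N → Q → B → R → O: 10+2+4+14+3 = 33
O → R → N → B → Q → O: 3+12+3+4+9 = 31
O → R → N → Q → B → O: 3+12+2+4+13 = 34
O → R → B → N → Q → O: 3+14+3+2+9 = 31
O → R → Q → N → B → O: 3+11+2+3+13 = 32
O → B → N → R → Q → O: 13+3+12+11+9 = 48
O → B → R → N → Q → O: 13+14+12+2+9 = 50
The minimum is 31.
One optimal route: O → N → B → Q → R → O (or its reverse).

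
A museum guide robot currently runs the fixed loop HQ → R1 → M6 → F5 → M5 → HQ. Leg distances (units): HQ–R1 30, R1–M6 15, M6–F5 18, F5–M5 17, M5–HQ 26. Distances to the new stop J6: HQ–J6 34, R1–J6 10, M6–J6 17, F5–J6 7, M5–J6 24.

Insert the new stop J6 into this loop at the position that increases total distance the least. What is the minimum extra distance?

+6 — insert J6 between M6 and F5.

Insertion cost between consecutive stops i–j is d(i,J6) + d(J6,j) − d(i,j):
  between HQ and R1: 34 + 10 − 30 = 14
  between R1 and M6: 10 + 17 − 15 = 12
  between M6 and F5: 17 + 7 − 18 = 6
  between F5 and M5: 7 + 24 − 17 = 14
  between M5 and HQ: 24 + 34 − 26 = 32
Cheapest insertion is between M6 and F5, adding 6.
New total = 106 + 6 = 112.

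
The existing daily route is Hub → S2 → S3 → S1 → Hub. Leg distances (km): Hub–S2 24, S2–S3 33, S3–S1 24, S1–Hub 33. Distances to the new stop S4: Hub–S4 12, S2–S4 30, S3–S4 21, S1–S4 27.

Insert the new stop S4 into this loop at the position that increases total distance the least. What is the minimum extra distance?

Adding 6 km by placing S4 on the S1–Hub leg.

Insertion cost between consecutive stops i–j is d(i,S4) + d(S4,j) − d(i,j):
  between Hub and S2: 12 + 30 − 24 = 18
  between S2 and S3: 30 + 21 − 33 = 18
  between S3 and S1: 21 + 27 − 24 = 24
  between S1 and Hub: 27 + 12 − 33 = 6
Cheapest insertion is between S1 and Hub, adding 6.
New total = 114 + 6 = 120.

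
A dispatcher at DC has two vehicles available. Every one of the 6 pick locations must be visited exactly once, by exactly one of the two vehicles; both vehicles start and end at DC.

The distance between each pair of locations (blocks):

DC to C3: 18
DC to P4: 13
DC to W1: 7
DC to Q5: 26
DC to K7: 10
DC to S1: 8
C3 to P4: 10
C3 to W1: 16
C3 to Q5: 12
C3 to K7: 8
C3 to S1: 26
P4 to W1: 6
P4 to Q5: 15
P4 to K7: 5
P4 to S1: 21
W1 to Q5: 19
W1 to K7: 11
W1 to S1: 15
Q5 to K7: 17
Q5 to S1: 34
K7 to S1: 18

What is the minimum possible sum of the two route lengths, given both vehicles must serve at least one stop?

74 blocks — the smallest possible combined total.

Try each way of splitting the stops between the two vehicles (each non-empty) and, for each split, find the best tour for each vehicle:
  {C3} + {P4, W1, Q5, K7, S1}: 36 + 71 = 107
  {P4} + {C3, W1, Q5, K7, S1}: 26 + 72 = 98
  {C3, P4} + {W1, Q5, K7, S1}: 41 + 69 = 110
  {W1} + {C3, P4, Q5, K7, S1}: 14 + 74 = 88
  {C3, W1} + {P4, Q5, K7, S1}: 41 + 71 = 112
  {P4, W1} + {C3, Q5, K7, S1}: 26 + 72 = 98
  … (31 splits in total)
  {C3, P4, W1, Q5, K7} + {S1}: 58 + 16 = 74  ← best
Best: vehicle 1 DC → W1 → P4 → Q5 → C3 → K7 → DC = 58; vehicle 2 DC → S1 → DC = 16; combined 74.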